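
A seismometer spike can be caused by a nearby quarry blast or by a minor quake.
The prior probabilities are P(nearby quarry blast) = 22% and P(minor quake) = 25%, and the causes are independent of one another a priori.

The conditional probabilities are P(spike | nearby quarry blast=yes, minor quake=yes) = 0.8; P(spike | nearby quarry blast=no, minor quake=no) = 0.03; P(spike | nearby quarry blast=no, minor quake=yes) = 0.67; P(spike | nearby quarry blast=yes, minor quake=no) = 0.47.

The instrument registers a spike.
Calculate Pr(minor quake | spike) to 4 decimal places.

Pr(minor quake | spike) ≈ 0.6475

Sum P(spike|·) weighted by the priors over the 4 (nearby quarry blast, minor quake) configurations:
  P(spike) = 0.03*0.78*0.75 + 0.67*0.78*0.25 + 0.47*0.22*0.75 + 0.8*0.22*0.25
        = 0.017550 + 0.130650 + 0.077550 + 0.044000 = 0.269750
The terms with minor quake present sum to 0.174650, so
  P(minor quake | spike) = 0.174650 / 0.269750 ≈ 0.6475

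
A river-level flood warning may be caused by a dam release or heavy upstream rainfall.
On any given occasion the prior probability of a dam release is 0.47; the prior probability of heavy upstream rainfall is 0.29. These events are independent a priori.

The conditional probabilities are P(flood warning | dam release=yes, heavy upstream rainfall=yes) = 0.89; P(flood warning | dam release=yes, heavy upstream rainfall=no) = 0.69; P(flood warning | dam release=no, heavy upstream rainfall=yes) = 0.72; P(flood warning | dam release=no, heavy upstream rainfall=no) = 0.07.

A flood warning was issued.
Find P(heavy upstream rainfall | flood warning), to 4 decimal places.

P(flood warning) = 0.07×0.53×0.71 + 0.72×0.53×0.29 + 0.69×0.47×0.71 + 0.89×0.47×0.29 = 0.026341 + 0.110664 + 0.230253 + 0.121307 = 0.488565
The heavy upstream rainfall-present share is 0.110664 + 0.121307 = 0.231971.
So P(heavy upstream rainfall | flood warning) = 0.231971/0.488565 ≈ 0.4748.

P(heavy upstream rainfall | flood warning) ≈ 0.4748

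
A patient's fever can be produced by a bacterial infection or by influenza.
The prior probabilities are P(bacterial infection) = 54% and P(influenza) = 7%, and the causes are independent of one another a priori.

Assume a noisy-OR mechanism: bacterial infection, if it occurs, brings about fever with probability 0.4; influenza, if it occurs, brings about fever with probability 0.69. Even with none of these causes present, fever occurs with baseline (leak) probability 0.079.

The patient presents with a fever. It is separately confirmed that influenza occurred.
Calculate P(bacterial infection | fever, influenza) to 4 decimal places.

Under noisy-OR, P(fever | causes) = 1 − (1−0.079)·∏(1−qᵢ) over the active causes.
P(fever | influenza) = 0.71449×0.46 + 0.828694×0.54 = 0.328665 + 0.447495 = 0.776160
The bacterial infection-present share is 0.828694×0.54 = 0.447495.
So P(bacterial infection | fever, influenza) = 0.447495/0.776160 ≈ 0.5765.

P(bacterial infection | fever, influenza) ≈ 0.5765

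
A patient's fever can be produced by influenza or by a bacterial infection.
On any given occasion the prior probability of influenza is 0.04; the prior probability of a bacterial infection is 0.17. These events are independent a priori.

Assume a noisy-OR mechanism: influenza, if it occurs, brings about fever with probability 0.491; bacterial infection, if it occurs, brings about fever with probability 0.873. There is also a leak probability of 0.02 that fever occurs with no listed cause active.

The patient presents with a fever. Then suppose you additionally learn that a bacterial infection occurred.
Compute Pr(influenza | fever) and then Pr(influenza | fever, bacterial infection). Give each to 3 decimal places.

Under noisy-OR, P(fever | causes) = 1 − (1−0.02)·∏(1−qᵢ) over the active causes.
Enumerate the 4 (influenza, bacterial infection) configurations and weight by the priors:
  P(fever) = 0.02*0.96*0.83 + 0.87554*0.96*0.17 + 0.50118*0.04*0.83 + 0.93665*0.04*0.17
        = 0.015936 + 0.142888 + 0.016639 + 0.006369 = 0.181832
Configurations with influenza contribute 0.023008, so
  P(influenza | fever) = 0.023008 / 0.181832 ≈ 0.127

With the extra evidence:
Numerator (weight on configurations with influenza): 0.93665*0.04 = 0.037466
Normalizer over all consistent configurations: 0.87554*0.96 + 0.93665*0.04 = 0.877984
Posterior = 0.037466 / 0.877984 ≈ 0.043
Conditioning on bacterial infection lowers the posterior on influenza: the classic explaining-away effect in a common-effect structure.

Pr(influenza | fever) ≈ 0.127; Pr(influenza | fever, bacterial infection) ≈ 0.043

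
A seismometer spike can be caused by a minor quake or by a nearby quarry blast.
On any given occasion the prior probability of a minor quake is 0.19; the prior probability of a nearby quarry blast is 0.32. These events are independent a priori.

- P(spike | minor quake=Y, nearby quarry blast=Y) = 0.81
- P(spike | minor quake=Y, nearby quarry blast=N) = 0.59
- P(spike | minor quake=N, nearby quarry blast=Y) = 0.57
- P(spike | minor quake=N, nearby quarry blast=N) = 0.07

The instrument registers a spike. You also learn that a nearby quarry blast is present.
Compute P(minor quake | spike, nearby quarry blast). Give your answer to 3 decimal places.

P(minor quake | spike, nearby quarry blast) ≈ 0.250

P(spike | nearby quarry blast) = 0.57·0.81 + 0.81·0.19 = 0.461700 + 0.153900 = 0.615600
Restricting to configurations with minor quake present: 0.81·0.19 = 0.153900.
So P(minor quake | spike, nearby quarry blast) = 0.153900/0.615600 ≈ 0.250.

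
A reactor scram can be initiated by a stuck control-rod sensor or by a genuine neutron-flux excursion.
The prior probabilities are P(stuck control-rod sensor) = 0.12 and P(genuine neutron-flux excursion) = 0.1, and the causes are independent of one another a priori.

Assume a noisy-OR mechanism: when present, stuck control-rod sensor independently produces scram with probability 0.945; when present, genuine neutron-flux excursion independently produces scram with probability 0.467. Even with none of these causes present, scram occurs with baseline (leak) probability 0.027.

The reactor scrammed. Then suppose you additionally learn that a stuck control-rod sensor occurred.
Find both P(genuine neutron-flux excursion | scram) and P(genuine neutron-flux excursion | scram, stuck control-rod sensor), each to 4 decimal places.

Under noisy-OR, P(scram | causes) = 1 − (1−0.027)·∏(1−qᵢ) over the active causes.
By total probability over the 4 (stuck control-rod sensor, genuine neutron-flux excursion) configurations:
  P(scram) = 0.027×0.88×0.9 + 0.481391×0.88×0.1 + 0.946485×0.12×0.9 + 0.971477×0.12×0.1
        = 0.021384 + 0.042362 + 0.102220 + 0.011658 = 0.177624
Keeping only the genuine neutron-flux excursion-present terms gives 0.054020, so
  P(genuine neutron-flux excursion | scram) = 0.054020 / 0.177624 ≈ 0.3041

Now also conditioning on stuck control-rod sensor=true:
For the numerator, keep only genuine neutron-flux excursion=true terms: 0.971477·0.1 = 0.097148
Normalizer over all consistent configurations: 0.946485·0.9 + 0.971477·0.1 = 0.948984
Posterior = 0.097148 / 0.948984 ≈ 0.1024

P(genuine neutron-flux excursion | scram) ≈ 0.3041; P(genuine neutron-flux excursion | scram, stuck control-rod sensor) ≈ 0.1024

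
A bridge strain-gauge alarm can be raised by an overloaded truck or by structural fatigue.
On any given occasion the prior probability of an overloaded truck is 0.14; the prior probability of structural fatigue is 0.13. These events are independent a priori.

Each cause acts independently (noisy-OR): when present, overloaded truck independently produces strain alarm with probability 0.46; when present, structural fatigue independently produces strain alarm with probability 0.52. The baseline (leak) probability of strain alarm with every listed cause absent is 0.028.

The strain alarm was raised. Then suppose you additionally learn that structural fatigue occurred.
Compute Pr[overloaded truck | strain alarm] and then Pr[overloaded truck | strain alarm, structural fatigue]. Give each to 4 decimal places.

Pr[overloaded truck | strain alarm] ≈ 0.4701; Pr[overloaded truck | strain alarm, structural fatigue] ≈ 0.1859

Under noisy-OR, P(strain alarm | causes) = 1 − (1−0.028)·∏(1−qᵢ) over the active causes.
Enumerate the 4 (overloaded truck, structural fatigue) configurations and weight by the priors:
  P(strain alarm) = 0.028*0.86*0.87 + 0.53344*0.86*0.13 + 0.47512*0.14*0.87 + 0.748058*0.14*0.13
        = 0.020950 + 0.059639 + 0.057870 + 0.013615 = 0.152074
Configurations with overloaded truck contribute 0.071485, so
  P(overloaded truck | strain alarm) = 0.071485 / 0.152074 ≈ 0.4701

With the extra evidence:
By total probability over both values of overloaded truck:
  P(strain alarm | structural fatigue) = 0.53344*0.86 + 0.748058*0.14
        = 0.458758 + 0.104728 = 0.563486
Configurations with overloaded truck contribute 0.104728, so
  P(overloaded truck | strain alarm, structural fatigue) = 0.104728 / 0.563486 ≈ 0.1859
The drop from 0.4701 to 0.1859 is the explaining-away (discounting) effect.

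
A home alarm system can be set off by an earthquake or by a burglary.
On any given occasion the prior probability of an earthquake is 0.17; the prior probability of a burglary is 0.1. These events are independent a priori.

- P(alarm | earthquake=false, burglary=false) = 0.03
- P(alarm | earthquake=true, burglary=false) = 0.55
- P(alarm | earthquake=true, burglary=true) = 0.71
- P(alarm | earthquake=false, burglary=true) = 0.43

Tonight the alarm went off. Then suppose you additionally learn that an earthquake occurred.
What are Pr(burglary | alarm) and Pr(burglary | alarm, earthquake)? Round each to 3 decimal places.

Pr(burglary | alarm) ≈ 0.309; Pr(burglary | alarm, earthquake) ≈ 0.125

By total probability over the 4 (earthquake, burglary) configurations:
  P(alarm) = 0.03*0.83*0.9 + 0.43*0.83*0.1 + 0.55*0.17*0.9 + 0.71*0.17*0.1
        = 0.022410 + 0.035690 + 0.084150 + 0.012070 = 0.154320
Keeping only the burglary-present terms gives 0.047760, so
  P(burglary | alarm) = 0.047760 / 0.154320 ≈ 0.309

Now also conditioning on earthquake=true:
For the numerator, keep only burglary=true terms: 0.71·0.1 = 0.071000
The normalizing constant is 0.55·0.9 + 0.71·0.1 = 0.566000
P(burglary | alarm, earthquake) = 0.071000/0.566000 ≈ 0.125
This is intercausal reasoning (explaining away): once earthquake accounts for the alarm, burglary becomes less likely.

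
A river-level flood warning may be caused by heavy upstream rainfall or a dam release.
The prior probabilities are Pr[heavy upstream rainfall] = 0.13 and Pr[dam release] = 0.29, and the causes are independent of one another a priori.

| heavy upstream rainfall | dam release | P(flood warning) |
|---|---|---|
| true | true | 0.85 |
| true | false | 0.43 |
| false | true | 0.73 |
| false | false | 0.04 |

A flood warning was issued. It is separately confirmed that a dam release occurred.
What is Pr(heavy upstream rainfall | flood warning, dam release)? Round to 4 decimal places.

For the numerator, keep only heavy upstream rainfall=true terms: 0.85·0.13 = 0.110500
Denominator P(flood warning | dam release): 0.73·0.87 + 0.85·0.13 = 0.745600
Posterior = 0.110500 / 0.745600 ≈ 0.1482

Pr(heavy upstream rainfall | flood warning, dam release) ≈ 0.1482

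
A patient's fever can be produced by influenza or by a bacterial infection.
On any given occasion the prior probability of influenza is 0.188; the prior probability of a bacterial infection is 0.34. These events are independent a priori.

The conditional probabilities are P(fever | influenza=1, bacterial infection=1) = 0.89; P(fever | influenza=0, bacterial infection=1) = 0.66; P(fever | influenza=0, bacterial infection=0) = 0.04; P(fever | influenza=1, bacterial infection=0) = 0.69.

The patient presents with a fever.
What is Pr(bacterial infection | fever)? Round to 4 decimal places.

Pr(bacterial infection | fever) ≈ 0.6907

By total probability over the 4 (influenza, bacterial infection) configurations:
  P(fever) = 0.04·0.812·0.66 + 0.66·0.812·0.34 + 0.69·0.188·0.66 + 0.89·0.188·0.34
        = 0.021437 + 0.182213 + 0.085615 + 0.056889 = 0.346154
Keeping only the bacterial infection-present terms gives 0.239102, so
  P(bacterial infection | fever) = 0.239102 / 0.346154 ≈ 0.6907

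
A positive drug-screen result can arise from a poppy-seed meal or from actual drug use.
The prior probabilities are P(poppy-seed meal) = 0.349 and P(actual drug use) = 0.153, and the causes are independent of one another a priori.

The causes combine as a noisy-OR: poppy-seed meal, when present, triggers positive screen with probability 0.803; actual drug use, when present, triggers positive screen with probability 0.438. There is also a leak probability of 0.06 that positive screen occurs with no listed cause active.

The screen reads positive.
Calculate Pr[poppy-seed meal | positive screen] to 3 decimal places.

Pr[poppy-seed meal | positive screen] ≈ 0.783

Under noisy-OR, P(positive screen | causes) = 1 − (1−0.06)·∏(1−qᵢ) over the active causes.
Enumerate the 4 (poppy-seed meal, actual drug use) configurations and weight by the priors:
  P(positive screen) = 0.06·0.651·0.847 + 0.47172·0.651·0.153 + 0.81482·0.349·0.847 + 0.895929·0.349·0.153
        = 0.033084 + 0.046985 + 0.240863 + 0.047840 = 0.368772
The terms with poppy-seed meal present sum to 0.288703, so
  P(poppy-seed meal | positive screen) = 0.288703 / 0.368772 ≈ 0.783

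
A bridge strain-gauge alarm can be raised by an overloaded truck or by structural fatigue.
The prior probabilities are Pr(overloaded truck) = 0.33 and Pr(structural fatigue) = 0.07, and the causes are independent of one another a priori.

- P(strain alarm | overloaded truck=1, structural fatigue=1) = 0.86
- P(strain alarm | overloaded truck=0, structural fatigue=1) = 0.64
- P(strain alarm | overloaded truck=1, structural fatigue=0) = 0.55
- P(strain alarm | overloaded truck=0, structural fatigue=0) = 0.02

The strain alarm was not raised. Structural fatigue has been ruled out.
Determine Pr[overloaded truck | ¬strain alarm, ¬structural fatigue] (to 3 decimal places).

Pr[overloaded truck | ¬strain alarm, ¬structural fatigue] ≈ 0.184

By total probability over both values of overloaded truck:
  P(¬strain alarm | ¬structural fatigue) = 0.98×0.67 + 0.45×0.33
        = 0.656600 + 0.148500 = 0.805100
The terms with overloaded truck present sum to 0.148500, so
  P(overloaded truck | ¬strain alarm, ¬structural fatigue) = 0.148500 / 0.805100 ≈ 0.184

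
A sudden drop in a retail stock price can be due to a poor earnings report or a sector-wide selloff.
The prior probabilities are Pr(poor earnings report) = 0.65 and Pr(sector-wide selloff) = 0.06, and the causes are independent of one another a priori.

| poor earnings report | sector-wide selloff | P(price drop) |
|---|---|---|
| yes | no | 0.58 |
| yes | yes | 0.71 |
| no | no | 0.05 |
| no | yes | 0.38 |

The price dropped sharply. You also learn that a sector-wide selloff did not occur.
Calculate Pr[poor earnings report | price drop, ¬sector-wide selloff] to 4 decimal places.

Pr[poor earnings report | price drop, ¬sector-wide selloff] ≈ 0.9556

By total probability over both values of poor earnings report:
  P(price drop | ¬sector-wide selloff) = 0.05·0.35 + 0.58·0.65
        = 0.017500 + 0.377000 = 0.394500
The terms with poor earnings report present sum to 0.377000, so
  P(poor earnings report | price drop, ¬sector-wide selloff) = 0.377000 / 0.394500 ≈ 0.9556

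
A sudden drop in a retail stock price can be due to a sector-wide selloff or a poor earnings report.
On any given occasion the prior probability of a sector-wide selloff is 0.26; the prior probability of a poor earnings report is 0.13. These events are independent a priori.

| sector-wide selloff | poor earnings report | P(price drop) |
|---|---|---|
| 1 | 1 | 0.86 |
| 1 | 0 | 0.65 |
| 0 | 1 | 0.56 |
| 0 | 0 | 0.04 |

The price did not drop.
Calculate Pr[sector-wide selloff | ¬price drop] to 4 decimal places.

Sum P(¬price drop|·) weighted by the priors over the 4 (sector-wide selloff, poor earnings report) configurations:
  P(¬price drop) = 0.96*0.74*0.87 + 0.44*0.74*0.13 + 0.35*0.26*0.87 + 0.14*0.26*0.13
        = 0.618048 + 0.042328 + 0.079170 + 0.004732 = 0.744278
The terms with sector-wide selloff present sum to 0.083902, so
  P(sector-wide selloff | ¬price drop) = 0.083902 / 0.744278 ≈ 0.1127

Pr[sector-wide selloff | ¬price drop] ≈ 0.1127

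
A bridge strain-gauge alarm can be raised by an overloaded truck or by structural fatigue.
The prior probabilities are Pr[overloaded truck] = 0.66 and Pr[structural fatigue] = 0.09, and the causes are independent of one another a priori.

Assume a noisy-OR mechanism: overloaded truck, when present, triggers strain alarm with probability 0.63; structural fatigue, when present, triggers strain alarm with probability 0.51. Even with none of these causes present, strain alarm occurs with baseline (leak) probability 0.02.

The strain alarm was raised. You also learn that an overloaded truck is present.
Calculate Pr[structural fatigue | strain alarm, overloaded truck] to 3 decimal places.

Under noisy-OR, P(strain alarm | causes) = 1 − (1−0.02)·∏(1−qᵢ) over the active causes.
By total probability over both values of structural fatigue:
  P(strain alarm | overloaded truck) = 0.6374*0.91 + 0.822326*0.09
        = 0.580034 + 0.074009 = 0.654043
Configurations with structural fatigue contribute 0.074009, so
  P(structural fatigue | strain alarm, overloaded truck) = 0.074009 / 0.654043 ≈ 0.113

Pr[structural fatigue | strain alarm, overloaded truck] ≈ 0.113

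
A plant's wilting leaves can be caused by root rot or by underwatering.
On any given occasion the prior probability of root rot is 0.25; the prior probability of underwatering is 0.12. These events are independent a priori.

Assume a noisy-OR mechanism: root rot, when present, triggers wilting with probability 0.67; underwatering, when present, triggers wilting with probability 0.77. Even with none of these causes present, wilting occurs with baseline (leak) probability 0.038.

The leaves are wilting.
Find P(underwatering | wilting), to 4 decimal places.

Under noisy-OR, P(wilting | causes) = 1 − (1−0.038)·∏(1−qᵢ) over the active causes.
P(wilting) = 0.038×0.75×0.88 + 0.77874×0.75×0.12 + 0.68254×0.25×0.88 + 0.926984×0.25×0.12 = 0.025080 + 0.070087 + 0.150159 + 0.027810 = 0.273136
Restricting to configurations with underwatering present: 0.070087 + 0.027810 = 0.097897.
Hence the posterior is 0.097897/0.273136 ≈ 0.3584.

P(underwatering | wilting) ≈ 0.3584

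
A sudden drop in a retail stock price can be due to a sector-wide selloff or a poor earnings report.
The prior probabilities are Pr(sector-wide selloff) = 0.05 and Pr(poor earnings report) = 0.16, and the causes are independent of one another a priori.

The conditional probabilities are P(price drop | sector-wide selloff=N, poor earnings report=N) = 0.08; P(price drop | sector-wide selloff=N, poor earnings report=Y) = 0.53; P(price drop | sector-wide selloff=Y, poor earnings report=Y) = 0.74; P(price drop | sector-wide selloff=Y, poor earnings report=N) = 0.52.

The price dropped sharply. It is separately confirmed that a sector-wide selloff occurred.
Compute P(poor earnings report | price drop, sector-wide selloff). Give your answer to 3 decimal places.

Enumerate both values of poor earnings report and weight by the priors:
  P(price drop | sector-wide selloff) = 0.52×0.84 + 0.74×0.16
        = 0.436800 + 0.118400 = 0.555200
The terms with poor earnings report present sum to 0.118400, so
  P(poor earnings report | price drop, sector-wide selloff) = 0.118400 / 0.555200 ≈ 0.213

P(poor earnings report | price drop, sector-wide selloff) ≈ 0.213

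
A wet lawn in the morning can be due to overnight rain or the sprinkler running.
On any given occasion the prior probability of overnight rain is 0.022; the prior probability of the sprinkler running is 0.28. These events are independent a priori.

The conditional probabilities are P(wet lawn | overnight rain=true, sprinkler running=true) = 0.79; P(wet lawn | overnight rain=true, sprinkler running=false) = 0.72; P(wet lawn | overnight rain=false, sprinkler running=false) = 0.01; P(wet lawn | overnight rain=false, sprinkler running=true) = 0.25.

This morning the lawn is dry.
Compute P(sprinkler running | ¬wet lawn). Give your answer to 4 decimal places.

P(sprinkler running | ¬wet lawn) ≈ 0.2276

P(¬wet lawn) = 0.99·0.978·0.72 + 0.75·0.978·0.28 + 0.28·0.022·0.72 + 0.21·0.022·0.28 = 0.697118 + 0.205380 + 0.004435 + 0.001294 = 0.908227
Of this, 0.206674 comes from 0.205380 + 0.001294 (the sprinkler running=true cases).
So P(sprinkler running | ¬wet lawn) = 0.206674/0.908227 ≈ 0.2276.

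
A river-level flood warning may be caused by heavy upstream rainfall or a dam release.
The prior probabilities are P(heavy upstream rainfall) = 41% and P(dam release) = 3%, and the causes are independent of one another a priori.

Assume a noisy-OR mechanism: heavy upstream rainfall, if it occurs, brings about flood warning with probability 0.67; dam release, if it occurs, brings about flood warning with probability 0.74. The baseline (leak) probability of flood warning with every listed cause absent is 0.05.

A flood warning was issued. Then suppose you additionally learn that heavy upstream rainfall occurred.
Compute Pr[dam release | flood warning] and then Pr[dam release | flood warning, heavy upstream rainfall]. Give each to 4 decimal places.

Under noisy-OR, P(flood warning | causes) = 1 − (1−0.05)·∏(1−qᵢ) over the active causes.
Sum P(flood warning|·) weighted by the priors over the 4 (heavy upstream rainfall, dam release) configurations:
  P(flood warning) = 0.05*0.59*0.97 + 0.753*0.59*0.03 + 0.6865*0.41*0.97 + 0.91849*0.41*0.03
        = 0.028615 + 0.013328 + 0.273021 + 0.011297 = 0.326261
The terms with dam release present sum to 0.024625, so
  P(dam release | flood warning) = 0.024625 / 0.326261 ≈ 0.0755

Now also conditioning on heavy upstream rainfall=true:
Numerator (weight on configurations with dam release): 0.91849·0.03 = 0.027555
Normalizer over all consistent configurations: 0.6865·0.97 + 0.91849·0.03 = 0.693460
Posterior = 0.027555 / 0.693460 ≈ 0.0397
Conditioning on heavy upstream rainfall lowers the posterior on dam release: the classic explaining-away effect in a common-effect structure.

Pr[dam release | flood warning] ≈ 0.0755; Pr[dam release | flood warning, heavy upstream rainfall] ≈ 0.0397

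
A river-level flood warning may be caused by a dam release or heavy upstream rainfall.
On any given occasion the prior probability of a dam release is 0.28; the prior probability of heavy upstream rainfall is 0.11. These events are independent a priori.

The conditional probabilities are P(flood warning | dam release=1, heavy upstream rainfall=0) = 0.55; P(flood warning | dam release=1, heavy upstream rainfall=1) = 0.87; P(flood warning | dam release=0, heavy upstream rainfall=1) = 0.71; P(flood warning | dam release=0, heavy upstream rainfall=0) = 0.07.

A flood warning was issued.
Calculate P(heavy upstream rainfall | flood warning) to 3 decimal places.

P(flood warning) = 0.07*0.72*0.89 + 0.71*0.72*0.11 + 0.55*0.28*0.89 + 0.87*0.28*0.11 = 0.044856 + 0.056232 + 0.137060 + 0.026796 = 0.264944
Restricting to configurations with heavy upstream rainfall present: 0.056232 + 0.026796 = 0.083028.
P(heavy upstream rainfall | flood warning) = 0.083028 / 0.264944 ≈ 0.313

P(heavy upstream rainfall | flood warning) ≈ 0.313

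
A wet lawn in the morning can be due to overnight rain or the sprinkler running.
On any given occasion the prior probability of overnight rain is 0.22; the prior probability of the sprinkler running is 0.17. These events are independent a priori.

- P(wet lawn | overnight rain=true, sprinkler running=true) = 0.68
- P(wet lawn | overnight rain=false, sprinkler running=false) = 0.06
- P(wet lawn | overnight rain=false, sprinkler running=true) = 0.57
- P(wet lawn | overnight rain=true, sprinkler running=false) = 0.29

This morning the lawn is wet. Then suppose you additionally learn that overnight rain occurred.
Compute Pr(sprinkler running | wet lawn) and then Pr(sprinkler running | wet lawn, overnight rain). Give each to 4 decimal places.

Pr(sprinkler running | wet lawn) ≈ 0.5239; Pr(sprinkler running | wet lawn, overnight rain) ≈ 0.3244

Weight on sprinkler running=true, given the evidence: 0.075582 + 0.025432 = 0.101014
The normalizing constant is 0.06×0.78×0.83 + 0.57×0.78×0.17 + 0.29×0.22×0.83 + 0.68×0.22×0.17 = 0.192812
Posterior = 0.101014 / 0.192812 ≈ 0.5239

With the extra evidence:
Numerator (weight on configurations with sprinkler running): 0.68·0.17 = 0.115600
Denominator P(wet lawn | overnight rain): 0.29·0.83 + 0.68·0.17 = 0.356300
Posterior = 0.115600 / 0.356300 ≈ 0.3244
This is intercausal reasoning (explaining away): once overnight rain accounts for the wet lawn, sprinkler running becomes less likely.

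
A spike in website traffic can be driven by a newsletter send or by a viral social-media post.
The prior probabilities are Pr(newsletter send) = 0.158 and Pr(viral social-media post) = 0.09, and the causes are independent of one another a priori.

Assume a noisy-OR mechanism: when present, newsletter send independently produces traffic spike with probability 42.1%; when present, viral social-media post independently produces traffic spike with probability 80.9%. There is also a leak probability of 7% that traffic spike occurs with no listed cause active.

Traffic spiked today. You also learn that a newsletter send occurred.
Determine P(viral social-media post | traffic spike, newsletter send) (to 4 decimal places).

P(viral social-media post | traffic spike, newsletter send) ≈ 0.1613

Under noisy-OR, P(traffic spike | causes) = 1 − (1−0.07)·∏(1−qᵢ) over the active causes.
For the numerator, keep only viral social-media post=true terms: 0.897152×0.09 = 0.080744
Normalizer over all consistent configurations: 0.46153×0.91 + 0.897152×0.09 = 0.500736
Posterior = 0.080744 / 0.500736 ≈ 0.1613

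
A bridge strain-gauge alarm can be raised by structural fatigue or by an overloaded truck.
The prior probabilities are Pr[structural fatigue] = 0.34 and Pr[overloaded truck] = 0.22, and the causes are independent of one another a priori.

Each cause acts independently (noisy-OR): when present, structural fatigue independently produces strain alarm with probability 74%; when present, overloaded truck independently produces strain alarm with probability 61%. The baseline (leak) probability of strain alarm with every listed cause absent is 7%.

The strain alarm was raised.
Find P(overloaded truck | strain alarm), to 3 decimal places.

Under noisy-OR, P(strain alarm | causes) = 1 − (1−0.07)·∏(1−qᵢ) over the active causes.
P(strain alarm) = 0.07×0.66×0.78 + 0.6373×0.66×0.22 + 0.7582×0.34×0.78 + 0.905698×0.34×0.22 = 0.036036 + 0.092536 + 0.201075 + 0.067746 = 0.397393
Of this, 0.160282 comes from 0.092536 + 0.067746 (the overloaded truck=true cases).
P(overloaded truck | strain alarm) = 0.160282 / 0.397393 ≈ 0.403

P(overloaded truck | strain alarm) ≈ 0.403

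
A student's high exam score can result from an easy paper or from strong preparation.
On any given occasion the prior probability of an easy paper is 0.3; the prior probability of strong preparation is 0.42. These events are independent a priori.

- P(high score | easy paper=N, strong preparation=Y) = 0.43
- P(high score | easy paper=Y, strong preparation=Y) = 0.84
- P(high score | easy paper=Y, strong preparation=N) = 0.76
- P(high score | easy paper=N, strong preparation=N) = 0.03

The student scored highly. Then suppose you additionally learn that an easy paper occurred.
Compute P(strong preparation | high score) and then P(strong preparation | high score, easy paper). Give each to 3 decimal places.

For the numerator, keep only strong preparation=true terms: 0.126420 + 0.105840 = 0.232260
Denominator P(high score): 0.03*0.7*0.58 + 0.43*0.7*0.42 + 0.76*0.3*0.58 + 0.84*0.3*0.42 = 0.376680
Posterior = 0.232260 / 0.376680 ≈ 0.617

Now also conditioning on easy paper=true:
P(high score | easy paper) = 0.76*0.58 + 0.84*0.42 = 0.440800 + 0.352800 = 0.793600
The strong preparation-present share is 0.84*0.42 = 0.352800.
So P(strong preparation | high score, easy paper) = 0.352800/0.793600 ≈ 0.445.
The drop from 0.617 to 0.445 is the explaining-away (discounting) effect.

P(strong preparation | high score) ≈ 0.617; P(strong preparation | high score, easy paper) ≈ 0.445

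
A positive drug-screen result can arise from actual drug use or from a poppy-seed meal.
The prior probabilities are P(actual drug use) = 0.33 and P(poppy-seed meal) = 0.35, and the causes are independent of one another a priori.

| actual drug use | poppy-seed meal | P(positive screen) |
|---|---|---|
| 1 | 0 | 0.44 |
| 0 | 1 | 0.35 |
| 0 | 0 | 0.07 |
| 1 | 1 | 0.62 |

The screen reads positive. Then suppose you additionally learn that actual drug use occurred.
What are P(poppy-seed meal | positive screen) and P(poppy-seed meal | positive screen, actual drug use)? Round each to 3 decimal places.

P(poppy-seed meal | positive screen) ≈ 0.552; P(poppy-seed meal | positive screen, actual drug use) ≈ 0.431

For the numerator, keep only poppy-seed meal=true terms: 0.082075 + 0.071610 = 0.153685
The normalizing constant is 0.07×0.67×0.65 + 0.35×0.67×0.35 + 0.44×0.33×0.65 + 0.62×0.33×0.35 = 0.278550
P(poppy-seed meal | positive screen) = 0.153685/0.278550 ≈ 0.552

With the extra evidence:
Sum P(positive screen|·) weighted by the priors over both values of poppy-seed meal:
  P(positive screen | actual drug use) = 0.44·0.65 + 0.62·0.35
        = 0.286000 + 0.217000 = 0.503000
The terms with poppy-seed meal present sum to 0.217000, so
  P(poppy-seed meal | positive screen, actual drug use) = 0.217000 / 0.503000 ≈ 0.431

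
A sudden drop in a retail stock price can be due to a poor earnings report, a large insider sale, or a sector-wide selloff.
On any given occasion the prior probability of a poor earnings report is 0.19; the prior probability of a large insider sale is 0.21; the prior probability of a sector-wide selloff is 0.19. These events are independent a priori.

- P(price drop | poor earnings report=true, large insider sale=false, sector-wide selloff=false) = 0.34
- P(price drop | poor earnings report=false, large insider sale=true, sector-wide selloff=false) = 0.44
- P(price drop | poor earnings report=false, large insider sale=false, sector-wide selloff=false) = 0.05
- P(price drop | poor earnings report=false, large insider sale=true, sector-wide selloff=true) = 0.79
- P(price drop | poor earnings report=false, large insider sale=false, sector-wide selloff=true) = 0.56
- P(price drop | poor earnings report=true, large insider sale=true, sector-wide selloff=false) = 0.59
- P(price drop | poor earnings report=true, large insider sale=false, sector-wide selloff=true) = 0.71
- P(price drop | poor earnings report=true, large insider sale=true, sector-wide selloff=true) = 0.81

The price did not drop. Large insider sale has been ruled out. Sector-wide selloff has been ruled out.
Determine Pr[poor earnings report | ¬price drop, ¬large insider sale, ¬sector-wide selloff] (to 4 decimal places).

Numerator (weight on configurations with poor earnings report): 0.66·0.19 = 0.125400
Denominator P(¬price drop | ¬large insider sale, ¬sector-wide selloff): 0.95·0.81 + 0.66·0.19 = 0.894900
P(poor earnings report | ¬price drop, ¬large insider sale, ¬sector-wide selloff) = 0.125400/0.894900 ≈ 0.1401

Pr[poor earnings report | ¬price drop, ¬large insider sale, ¬sector-wide selloff] ≈ 0.1401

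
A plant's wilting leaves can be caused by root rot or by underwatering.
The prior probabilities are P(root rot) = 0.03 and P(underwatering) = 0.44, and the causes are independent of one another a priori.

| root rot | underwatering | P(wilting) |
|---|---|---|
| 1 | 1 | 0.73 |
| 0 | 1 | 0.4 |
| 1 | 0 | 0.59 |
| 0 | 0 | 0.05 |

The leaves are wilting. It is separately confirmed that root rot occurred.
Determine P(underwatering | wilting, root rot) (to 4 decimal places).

P(underwatering | wilting, root rot) ≈ 0.4929

Enumerate both values of underwatering and weight by the priors:
  P(wilting | root rot) = 0.59×0.56 + 0.73×0.44
        = 0.330400 + 0.321200 = 0.651600
Keeping only the underwatering-present terms gives 0.321200, so
  P(underwatering | wilting, root rot) = 0.321200 / 0.651600 ≈ 0.4929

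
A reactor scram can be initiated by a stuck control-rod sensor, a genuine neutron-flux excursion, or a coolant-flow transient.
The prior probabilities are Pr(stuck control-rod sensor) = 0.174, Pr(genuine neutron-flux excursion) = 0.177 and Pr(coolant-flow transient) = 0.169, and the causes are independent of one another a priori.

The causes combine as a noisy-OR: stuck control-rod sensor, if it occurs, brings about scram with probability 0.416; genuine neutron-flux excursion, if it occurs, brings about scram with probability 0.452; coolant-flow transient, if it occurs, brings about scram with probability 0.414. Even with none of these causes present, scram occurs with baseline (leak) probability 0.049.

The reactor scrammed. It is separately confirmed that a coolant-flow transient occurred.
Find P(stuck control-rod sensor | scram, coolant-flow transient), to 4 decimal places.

P(stuck control-rod sensor | scram, coolant-flow transient) ≈ 0.2325

Under noisy-OR, P(scram | causes) = 1 − (1−0.049)·∏(1−qᵢ) over the active causes.
Enumerate the 4 (stuck control-rod sensor, genuine neutron-flux excursion) configurations and weight by the priors:
  P(scram | coolant-flow transient) = 0.442714×0.826×0.823 + 0.694607×0.826×0.177 + 0.674545×0.174×0.823 + 0.821651×0.174×0.177
        = 0.300956 + 0.101553 + 0.096596 + 0.025305 = 0.524410
Keeping only the stuck control-rod sensor-present terms gives 0.121901, so
  P(stuck control-rod sensor | scram, coolant-flow transient) = 0.121901 / 0.524410 ≈ 0.2325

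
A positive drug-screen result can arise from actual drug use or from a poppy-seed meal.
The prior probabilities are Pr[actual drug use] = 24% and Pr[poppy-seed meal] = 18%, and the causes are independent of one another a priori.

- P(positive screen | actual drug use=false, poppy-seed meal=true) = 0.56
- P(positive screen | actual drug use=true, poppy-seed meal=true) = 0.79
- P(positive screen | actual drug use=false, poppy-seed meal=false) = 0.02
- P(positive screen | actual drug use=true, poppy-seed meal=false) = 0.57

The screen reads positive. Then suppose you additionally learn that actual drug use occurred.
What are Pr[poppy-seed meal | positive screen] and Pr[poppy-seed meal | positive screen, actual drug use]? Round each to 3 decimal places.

P(positive screen) = 0.02*0.76*0.82 + 0.56*0.76*0.18 + 0.57*0.24*0.82 + 0.79*0.24*0.18 = 0.012464 + 0.076608 + 0.112176 + 0.034128 = 0.235376
Restricting to configurations with poppy-seed meal present: 0.076608 + 0.034128 = 0.110736.
Hence the posterior is 0.110736/0.235376 ≈ 0.470.

With the extra evidence:
By total probability over both values of poppy-seed meal:
  P(positive screen | actual drug use) = 0.57·0.82 + 0.79·0.18
        = 0.467400 + 0.142200 = 0.609600
Keeping only the poppy-seed meal-present terms gives 0.142200, so
  P(poppy-seed meal | positive screen, actual drug use) = 0.142200 / 0.609600 ≈ 0.233
Conditioning on actual drug use lowers the posterior on poppy-seed meal: the classic explaining-away effect in a common-effect structure.

Pr[poppy-seed meal | positive screen] ≈ 0.470; Pr[poppy-seed meal | positive screen, actual drug use] ≈ 0.233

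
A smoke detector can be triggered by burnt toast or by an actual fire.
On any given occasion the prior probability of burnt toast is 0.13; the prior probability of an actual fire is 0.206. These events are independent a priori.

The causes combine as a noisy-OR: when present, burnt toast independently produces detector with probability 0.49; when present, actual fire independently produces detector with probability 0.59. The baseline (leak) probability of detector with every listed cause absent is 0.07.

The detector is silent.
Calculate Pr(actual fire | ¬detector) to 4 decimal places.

Under noisy-OR, P(detector | causes) = 1 − (1−0.07)·∏(1−qᵢ) over the active causes.
P(¬detector) = 0.93*0.87*0.794 + 0.3813*0.87*0.206 + 0.4743*0.13*0.794 + 0.194463*0.13*0.206 = 0.642425 + 0.068337 + 0.048957 + 0.005208 = 0.764927
The actual fire-present share is 0.068337 + 0.005208 = 0.073545.
Hence the posterior is 0.073545/0.764927 ≈ 0.0961.

Pr(actual fire | ¬detector) ≈ 0.0961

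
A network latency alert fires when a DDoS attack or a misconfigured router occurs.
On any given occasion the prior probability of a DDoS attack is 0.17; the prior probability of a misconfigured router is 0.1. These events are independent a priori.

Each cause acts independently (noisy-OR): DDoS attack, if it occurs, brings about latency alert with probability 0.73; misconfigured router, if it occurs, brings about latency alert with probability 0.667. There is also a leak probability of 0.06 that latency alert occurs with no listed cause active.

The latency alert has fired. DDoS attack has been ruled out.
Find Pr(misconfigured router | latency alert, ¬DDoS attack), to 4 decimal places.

Under noisy-OR, P(latency alert | causes) = 1 − (1−0.06)·∏(1−qᵢ) over the active causes.
Weight on misconfigured router=true, given the evidence: 0.68698×0.1 = 0.068698
Denominator P(latency alert | ¬DDoS attack): 0.06×0.9 + 0.68698×0.1 = 0.122698
P(misconfigured router | latency alert, ¬DDoS attack) = 0.068698/0.122698 ≈ 0.5599

Pr(misconfigured router | latency alert, ¬DDoS attack) ≈ 0.5599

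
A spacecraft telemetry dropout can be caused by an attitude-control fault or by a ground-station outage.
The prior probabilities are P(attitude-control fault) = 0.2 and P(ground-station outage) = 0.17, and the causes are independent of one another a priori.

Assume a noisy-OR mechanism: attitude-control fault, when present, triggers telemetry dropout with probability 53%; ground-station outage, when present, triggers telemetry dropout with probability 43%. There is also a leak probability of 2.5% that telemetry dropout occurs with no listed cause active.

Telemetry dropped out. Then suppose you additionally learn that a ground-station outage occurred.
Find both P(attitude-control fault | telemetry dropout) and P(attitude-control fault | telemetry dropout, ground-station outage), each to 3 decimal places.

P(attitude-control fault | telemetry dropout) ≈ 0.599; P(attitude-control fault | telemetry dropout, ground-station outage) ≈ 0.294

Under noisy-OR, P(telemetry dropout | causes) = 1 − (1−0.025)·∏(1−qᵢ) over the active causes.
P(telemetry dropout) = 0.025×0.8×0.83 + 0.44425×0.8×0.17 + 0.54175×0.2×0.83 + 0.738797×0.2×0.17 = 0.016600 + 0.060418 + 0.089930 + 0.025119 = 0.192067
Restricting to configurations with attitude-control fault present: 0.089930 + 0.025119 = 0.115049.
P(attitude-control fault | telemetry dropout) = 0.115049 / 0.192067 ≈ 0.599

Now also conditioning on ground-station outage=true:
For the numerator, keep only attitude-control fault=true terms: 0.738797×0.2 = 0.147759
The normalizing constant is 0.44425×0.8 + 0.738797×0.2 = 0.503159
Posterior = 0.147759 / 0.503159 ≈ 0.294
This is intercausal reasoning (explaining away): once ground-station outage accounts for the telemetry dropout, attitude-control fault becomes less likely.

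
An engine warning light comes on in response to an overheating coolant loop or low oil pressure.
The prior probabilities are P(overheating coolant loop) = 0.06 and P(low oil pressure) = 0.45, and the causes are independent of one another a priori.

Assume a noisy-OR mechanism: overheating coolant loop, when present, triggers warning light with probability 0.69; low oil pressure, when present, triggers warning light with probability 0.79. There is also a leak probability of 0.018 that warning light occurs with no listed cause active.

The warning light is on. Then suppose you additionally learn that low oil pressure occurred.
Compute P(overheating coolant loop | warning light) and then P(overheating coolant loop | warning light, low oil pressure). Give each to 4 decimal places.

Under noisy-OR, P(warning light | causes) = 1 − (1−0.018)·∏(1−qᵢ) over the active causes.
For the numerator, keep only overheating coolant loop=true terms: 0.022954 + 0.025274 = 0.048228
Denominator P(warning light): 0.018×0.94×0.55 + 0.79378×0.94×0.45 + 0.69558×0.06×0.55 + 0.936072×0.06×0.45 = 0.393303
P(overheating coolant loop | warning light) = 0.048228/0.393303 ≈ 0.1226

Now also conditioning on low oil pressure=true:
P(warning light | low oil pressure) = 0.79378·0.94 + 0.936072·0.06 = 0.746153 + 0.056164 = 0.802317
Of this, 0.056164 comes from 0.936072·0.06 (the overheating coolant loop=true cases).
P(overheating coolant loop | warning light, low oil pressure) = 0.056164 / 0.802317 ≈ 0.0700
Conditioning on low oil pressure lowers the posterior on overheating coolant loop: the classic explaining-away effect in a common-effect structure.

P(overheating coolant loop | warning light) ≈ 0.1226; P(overheating coolant loop | warning light, low oil pressure) ≈ 0.0700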